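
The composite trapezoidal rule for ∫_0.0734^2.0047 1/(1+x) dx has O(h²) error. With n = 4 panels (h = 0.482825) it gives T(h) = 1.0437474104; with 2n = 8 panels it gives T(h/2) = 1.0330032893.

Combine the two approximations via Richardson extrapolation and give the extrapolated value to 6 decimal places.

1.029422

Method order is 2; weight 2^2 = 4.
Difference of the inputs: 1.0330032893 − 1.0437474104 = -0.0107441211
Divide by 2^2 − 1 = 3: (-0.0107441211)/3 = -0.0035813737
R = 1.0330032893 − 0.0035813737 = 1.0294219156
Correction |R − A(h/2)| = 3.581e-03; gap |A(h/2) − A(h)| = 1.074e-02.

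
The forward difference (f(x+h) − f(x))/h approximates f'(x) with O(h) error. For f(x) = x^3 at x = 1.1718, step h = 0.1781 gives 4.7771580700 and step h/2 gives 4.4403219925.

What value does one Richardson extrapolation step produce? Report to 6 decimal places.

4.103486

Method order is 1; weight 2^1 = 2.
Weighted: 8.8806439850 − 4.7771580700 = 4.1034859150
Extrapolated: 4.1034859150 / 1 = 4.1034859150
Gap between inputs: 3.368e-01; correction applied: −0.3368360775.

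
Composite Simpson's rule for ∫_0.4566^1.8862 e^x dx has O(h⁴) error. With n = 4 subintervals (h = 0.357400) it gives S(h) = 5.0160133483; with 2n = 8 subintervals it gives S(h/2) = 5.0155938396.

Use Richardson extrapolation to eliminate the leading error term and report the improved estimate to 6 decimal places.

5.015566

r = 4, so 2^r = 16.
16*5.0155938396 = 80.2495014336; subtract 5.0160133483 → 75.2334880853
Extrapolated: 75.2334880853 / 15 = 5.0155658724
Shift from A(h/2): −0.0000279672.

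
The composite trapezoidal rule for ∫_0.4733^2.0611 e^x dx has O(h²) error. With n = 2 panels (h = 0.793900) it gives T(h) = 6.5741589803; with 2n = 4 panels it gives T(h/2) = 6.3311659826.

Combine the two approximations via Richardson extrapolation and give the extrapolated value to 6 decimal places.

With r = 2 the leading error scales as h^2, so the weight is 2^2 = 4.
Difference of the inputs: 6.3311659826 − 6.5741589803 = -0.2429929977
Correction (A(h/2) − A(h))/(4 − 1) = (-0.2429929977)/3 = -0.0809976659
R = 6.3311659826 − 0.0809976659 = 6.2501683167
Shift from A(h/2): −0.0809976659.

6.250168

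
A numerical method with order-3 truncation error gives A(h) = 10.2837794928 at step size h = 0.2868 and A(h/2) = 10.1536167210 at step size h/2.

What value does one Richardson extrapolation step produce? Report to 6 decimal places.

With r = 3 the leading error scales as h^3, so the weight is 2^3 = 8.
8×10.1536167210 = 81.2289337680; subtract 10.2837794928 → 70.9451542752
Denominator 8 − 1 = 7.
Extrapolated: 70.9451542752 / 7 = 10.1350220393

10.135022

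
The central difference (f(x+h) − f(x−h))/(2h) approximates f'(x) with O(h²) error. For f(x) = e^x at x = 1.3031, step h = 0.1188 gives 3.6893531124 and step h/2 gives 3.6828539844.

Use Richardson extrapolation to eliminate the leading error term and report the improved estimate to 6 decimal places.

3.680688

Leading term ∝ h^2; use weight 4 = 2^2.
A(h/2) − A(h) = 3.6828539844 − 3.6893531124 = -0.0064991280
Divide by 2^2 − 1 = 3: (-0.0064991280)/3 = -0.0021663760
R = 3.6828539844 − 0.0021663760 = 3.6806876084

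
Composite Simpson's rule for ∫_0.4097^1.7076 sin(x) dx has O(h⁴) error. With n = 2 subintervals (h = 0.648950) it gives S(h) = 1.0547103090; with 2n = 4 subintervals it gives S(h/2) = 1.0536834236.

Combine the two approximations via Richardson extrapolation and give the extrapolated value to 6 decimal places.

The method has order 4: 2^4 = 16.
2^4 × A(h/2) = 16.8589347776; minus A(h) gives 15.8042244686.
Divide by 2^4 − 1 = 15.
R = 15.8042244686/15 = 1.0536149646
Correction |R − A(h/2)| = 6.846e-05; gap |A(h/2) − A(h)| = 1.027e-03.

1.053615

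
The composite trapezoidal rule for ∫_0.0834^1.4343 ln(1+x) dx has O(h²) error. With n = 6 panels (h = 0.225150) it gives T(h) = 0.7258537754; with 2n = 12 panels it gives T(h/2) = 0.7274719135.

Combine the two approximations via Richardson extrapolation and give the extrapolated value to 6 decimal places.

0.728011

The method has order 2: 2^2 = 4.
4*0.7274719135 = 2.9098876540; 2.9098876540 − 0.7258537754 = 2.1840338786
R = 2.1840338786/3 = 0.7280112929
Shift from A(h/2): +0.0005393794.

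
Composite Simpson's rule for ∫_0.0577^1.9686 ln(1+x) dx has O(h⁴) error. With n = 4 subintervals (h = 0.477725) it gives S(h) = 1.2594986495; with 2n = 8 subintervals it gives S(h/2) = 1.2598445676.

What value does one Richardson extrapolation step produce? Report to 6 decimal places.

1.259868

Method order is 4; weight 2^4 = 16.
Top: 16(1.2598445676) − (1.2594986495) = 18.8980144321
Denominator 16 − 1 = 15.
So the Richardson estimate is 1.2598676288.
Correction |R − A(h/2)| = 2.306e-05; gap |A(h/2) − A(h)| = 3.459e-04.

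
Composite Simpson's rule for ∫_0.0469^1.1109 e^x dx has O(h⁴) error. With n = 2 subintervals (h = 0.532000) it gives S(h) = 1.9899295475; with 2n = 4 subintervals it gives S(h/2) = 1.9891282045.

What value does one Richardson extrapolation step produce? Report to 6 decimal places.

1.989075

Method order is 4; weight 2^4 = 16.
16 × 1.9891282045 − 1.9899295475 = 29.8361217245
29.8361217245 ÷ 15 = 1.9890747816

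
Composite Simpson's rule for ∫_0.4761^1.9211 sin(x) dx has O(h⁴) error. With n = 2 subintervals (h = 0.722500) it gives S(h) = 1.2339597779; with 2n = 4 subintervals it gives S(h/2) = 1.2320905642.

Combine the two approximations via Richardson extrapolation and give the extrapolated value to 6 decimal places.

1.231966

r = 4, so 2^r = 16.
16 × 1.2320905642 − 1.2339597779 = 18.4794892493
Denominator 16 − 1 = 15.
(16 × 1.2320905642 − 1.2339597779)/(16 − 1) = 1.2319659500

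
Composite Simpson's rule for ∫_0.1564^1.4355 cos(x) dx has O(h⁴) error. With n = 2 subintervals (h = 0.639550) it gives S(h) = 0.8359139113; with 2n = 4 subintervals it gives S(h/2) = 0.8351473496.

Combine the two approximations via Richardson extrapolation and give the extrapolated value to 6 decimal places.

Leading term ∝ h^4; use weight 16 = 2^4.
Numerator 16 × A(h/2) − A(h) = 16 × 0.8351473496 − 0.8359139113 = 12.5264436823
Denominator 16 − 1 = 15.
Extrapolated: 12.5264436823 / 15 = 0.8350962455

0.835096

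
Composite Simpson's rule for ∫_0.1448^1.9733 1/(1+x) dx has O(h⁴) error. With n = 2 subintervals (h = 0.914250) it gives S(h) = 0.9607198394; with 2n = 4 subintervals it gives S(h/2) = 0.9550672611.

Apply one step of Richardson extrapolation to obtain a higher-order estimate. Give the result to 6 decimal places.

0.954690

Error is O(h^4); halving h shrinks it by 2^4 = 16.
Numerator 16*A(h/2) − A(h) = 16*0.9550672611 − 0.9607198394 = 14.3203563382
Divide by 2^4 − 1 = 15.
Result: 0.9546904225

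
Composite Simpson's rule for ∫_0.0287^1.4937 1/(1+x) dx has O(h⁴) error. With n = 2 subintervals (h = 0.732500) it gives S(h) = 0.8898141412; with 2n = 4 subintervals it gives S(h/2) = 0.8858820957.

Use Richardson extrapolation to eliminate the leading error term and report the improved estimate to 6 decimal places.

0.885620

Leading term ∝ h^4; use weight 16 = 2^4.
16*0.8858820957 − 0.8898141412 = 13.2842993900
Denominator 16 − 1 = 15.
Result: 0.8856199593
Correction |R − A(h/2)| = 2.621e-04; gap |A(h/2) − A(h)| = 3.932e-03.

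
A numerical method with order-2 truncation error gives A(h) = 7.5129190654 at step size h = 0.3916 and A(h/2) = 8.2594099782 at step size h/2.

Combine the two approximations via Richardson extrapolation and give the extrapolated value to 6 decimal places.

8.508240

The method has order 2: 2^2 = 4.
4×8.2594099782 − 7.5129190654 = 25.5247208474
Denominator 4 − 1 = 3.
(4×8.2594099782 − 7.5129190654)/(4 − 1) = 8.5082402825
Shift from A(h/2): +0.2488303043.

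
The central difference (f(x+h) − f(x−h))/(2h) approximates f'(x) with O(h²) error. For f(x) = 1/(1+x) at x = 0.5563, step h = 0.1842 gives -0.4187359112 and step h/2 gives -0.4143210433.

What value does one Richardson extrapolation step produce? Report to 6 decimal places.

-0.412849

With r = 2 the leading error scales as h^2, so the weight is 2^2 = 4.
A(h/2) − A(h) = -0.4143210433 − (-0.4187359112) = 0.0044148679
Divide by 2^2 − 1 = 3: 0.0044148679/3 = 0.0014716226
R = A(h/2) + (A(h/2) − A(h))/3 = -0.4143210433 + 0.0014716226 = -0.4128494207
Correction |R − A(h/2)| = 1.472e-03; gap |A(h/2) − A(h)| = 4.415e-03.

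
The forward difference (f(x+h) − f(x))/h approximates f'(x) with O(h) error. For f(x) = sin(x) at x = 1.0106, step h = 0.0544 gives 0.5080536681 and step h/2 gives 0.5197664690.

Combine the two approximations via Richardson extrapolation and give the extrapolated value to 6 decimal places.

0.531479

With r = 1 the leading error scales as h^1, so the weight is 2^1 = 2.
Numerator 2 × A(h/2) − A(h) = 2 × 0.5197664690 − 0.5080536681 = 0.5314792699
Extrapolated: 0.5314792699 / 1 = 0.5314792699
Gap between inputs: 1.171e-02; correction applied: +0.0117128009.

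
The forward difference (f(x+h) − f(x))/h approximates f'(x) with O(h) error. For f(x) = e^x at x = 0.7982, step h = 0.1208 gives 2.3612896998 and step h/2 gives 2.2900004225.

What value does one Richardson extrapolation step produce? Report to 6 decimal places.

r = 1, so 2^r = 2.
Difference of the inputs: 2.2900004225 − 2.3612896998 = -0.0712892773
Correction (A(h/2) − A(h))/(2 − 1) = (-0.0712892773)/1 = -0.0712892773
R = 2.2900004225 − 0.0712892773 = 2.2187111452

2.218711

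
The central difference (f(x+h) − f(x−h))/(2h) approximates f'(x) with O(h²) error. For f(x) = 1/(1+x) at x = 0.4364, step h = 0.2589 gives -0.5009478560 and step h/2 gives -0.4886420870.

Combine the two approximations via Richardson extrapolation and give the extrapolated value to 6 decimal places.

-0.484540

Method order is 2; weight 2^2 = 4.
4*(-0.4886420870) = -1.9545683480; subtract (-0.5009478560) → -1.4536204920
Divide by 2^2 − 1 = 3.
Extrapolated: (-1.4536204920) / 3 = -0.4845401640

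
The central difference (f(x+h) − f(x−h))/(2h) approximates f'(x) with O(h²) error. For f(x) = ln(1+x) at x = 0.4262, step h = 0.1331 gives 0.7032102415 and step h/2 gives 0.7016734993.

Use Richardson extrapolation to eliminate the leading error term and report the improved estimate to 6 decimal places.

0.701161

The method has order 2: 2^2 = 4.
4·0.7016734993 = 2.8066939972; 2.8066939972 − 0.7032102415 = 2.1034837557
Divide by 2^2 − 1 = 3.
Result: 0.7011612519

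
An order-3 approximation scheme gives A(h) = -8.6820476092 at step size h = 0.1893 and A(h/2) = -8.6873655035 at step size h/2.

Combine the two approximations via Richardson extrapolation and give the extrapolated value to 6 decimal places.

-8.688125

Order 3 gives 2^r = 8 and 2^r − 1 = 7.
2^3×A(h/2) = -69.4989240280; minus A(h) gives -60.8168764188.
R = (-60.8168764188)/7 = -8.6881252027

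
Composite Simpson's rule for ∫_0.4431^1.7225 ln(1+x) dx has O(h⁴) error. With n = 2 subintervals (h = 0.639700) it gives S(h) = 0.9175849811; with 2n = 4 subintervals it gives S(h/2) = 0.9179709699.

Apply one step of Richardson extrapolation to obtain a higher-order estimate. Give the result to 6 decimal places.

r = 4, so 2^r = 16.
16·0.9179709699 − 0.9175849811 = 13.7699505373
Extrapolated: 13.7699505373 / 15 = 0.9179967025

0.917997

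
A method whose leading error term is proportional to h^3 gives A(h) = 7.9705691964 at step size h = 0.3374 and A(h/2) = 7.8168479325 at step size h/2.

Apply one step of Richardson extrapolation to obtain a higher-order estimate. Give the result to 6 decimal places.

7.794888

r = 3, so 2^r = 8.
8 × 7.8168479325 = 62.5347834600; 62.5347834600 − 7.9705691964 = 54.5642142636
R = 54.5642142636/7 = 7.7948877519
Shift from A(h/2): −0.0219601806.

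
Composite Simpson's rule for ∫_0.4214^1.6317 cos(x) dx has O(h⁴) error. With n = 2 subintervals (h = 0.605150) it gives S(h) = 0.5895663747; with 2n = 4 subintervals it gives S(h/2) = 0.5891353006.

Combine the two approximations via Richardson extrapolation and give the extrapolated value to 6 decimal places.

0.589107

The method has order 4: 2^4 = 16.
16*0.5891353006 = 9.4261648096; 9.4261648096 − 0.5895663747 = 8.8365984349
8.8365984349 ÷ 15 = 0.5891065623
Shift from A(h/2): −0.0000287383.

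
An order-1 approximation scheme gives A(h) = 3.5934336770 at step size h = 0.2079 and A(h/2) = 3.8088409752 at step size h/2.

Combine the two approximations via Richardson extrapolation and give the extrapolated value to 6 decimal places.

r = 1: numerator weight 2, denominator 1.
A(h/2) − A(h) = 3.8088409752 − 3.5934336770 = 0.2154072982
Divide by 2^1 − 1 = 1: 0.2154072982/1 = 0.2154072982
R = 3.8088409752 + 0.2154072982 = 4.0242482734

4.024248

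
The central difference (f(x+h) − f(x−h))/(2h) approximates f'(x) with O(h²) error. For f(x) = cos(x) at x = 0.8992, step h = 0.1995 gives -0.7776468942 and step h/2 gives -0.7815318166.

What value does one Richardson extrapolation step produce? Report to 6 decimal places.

With r = 2 the leading error scales as h^2, so the weight is 2^2 = 4.
2^2 × A(h/2) = -3.1261272664; minus A(h) gives -2.3484803722.
Divide by 2^2 − 1 = 3.
Result: -0.7828267907
Gap between inputs: 3.885e-03; correction applied: −0.0012949741.

-0.782827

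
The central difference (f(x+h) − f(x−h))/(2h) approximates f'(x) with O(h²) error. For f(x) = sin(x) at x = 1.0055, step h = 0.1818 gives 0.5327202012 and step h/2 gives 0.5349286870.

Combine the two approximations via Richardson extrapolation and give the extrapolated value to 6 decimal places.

0.535665

r = 2: numerator weight 4, denominator 3.
4×0.5349286870 − 0.5327202012 = 1.6069945468
Extrapolated: 1.6069945468 / 3 = 0.5356648489
Correction |R − A(h/2)| = 7.362e-04; gap |A(h/2) − A(h)| = 2.208e-03.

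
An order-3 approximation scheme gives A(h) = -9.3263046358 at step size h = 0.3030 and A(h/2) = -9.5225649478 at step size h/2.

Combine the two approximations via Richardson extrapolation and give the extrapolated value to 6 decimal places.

Error is O(h^3); halving h shrinks it by 2^3 = 8.
A(h/2) − A(h) = -9.5225649478 − (-9.3263046358) = -0.1962603120
Correction (A(h/2) − A(h))/(8 − 1) = (-0.1962603120)/7 = -0.0280371874
R = -9.5225649478 − 0.0280371874 = -9.5506021352
Correction |R − A(h/2)| = 2.804e-02; gap |A(h/2) − A(h)| = 1.963e-01.

-9.550602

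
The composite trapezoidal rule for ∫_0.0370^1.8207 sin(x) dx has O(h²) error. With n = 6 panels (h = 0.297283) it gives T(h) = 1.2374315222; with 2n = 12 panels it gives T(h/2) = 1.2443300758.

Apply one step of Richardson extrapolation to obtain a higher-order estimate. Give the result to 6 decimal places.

1.246630

r = 2, so 2^r = 4.
Numerator 4*A(h/2) − A(h) = 4*1.2443300758 − 1.2374315222 = 3.7398887810
3.7398887810 ÷ 3 = 1.2466295937
Gap between inputs: 6.899e-03; correction applied: +0.0022995179.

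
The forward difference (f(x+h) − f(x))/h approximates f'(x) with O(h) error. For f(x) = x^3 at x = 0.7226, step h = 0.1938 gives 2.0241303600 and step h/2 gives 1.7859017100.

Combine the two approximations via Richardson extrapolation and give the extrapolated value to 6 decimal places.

1.547673

Error is O(h^1); halving h shrinks it by 2^1 = 2.
2·1.7859017100 − 2.0241303600 = 1.5476730600
Extrapolated: 1.5476730600 / 1 = 1.5476730600
Gap between inputs: 2.382e-01; correction applied: −0.2382286500.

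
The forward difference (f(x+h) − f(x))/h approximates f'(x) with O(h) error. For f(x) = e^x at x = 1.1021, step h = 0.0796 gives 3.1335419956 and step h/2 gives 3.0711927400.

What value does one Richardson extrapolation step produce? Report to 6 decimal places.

3.008843

The method has order 1: 2^1 = 2.
2·3.0711927400 = 6.1423854800; 6.1423854800 − 3.1335419956 = 3.0088434844
(2·3.0711927400 − 3.1335419956)/(2 − 1) = 3.0088434844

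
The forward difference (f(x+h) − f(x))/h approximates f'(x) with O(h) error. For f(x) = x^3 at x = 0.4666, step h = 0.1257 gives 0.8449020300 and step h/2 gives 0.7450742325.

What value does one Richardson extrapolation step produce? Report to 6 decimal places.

Method order is 1; weight 2^1 = 2.
Top: 2(0.7450742325) − (0.8449020300) = 0.6452464350
Divide by 2^1 − 1 = 1.
R = 0.6452464350/1 = 0.6452464350

0.645246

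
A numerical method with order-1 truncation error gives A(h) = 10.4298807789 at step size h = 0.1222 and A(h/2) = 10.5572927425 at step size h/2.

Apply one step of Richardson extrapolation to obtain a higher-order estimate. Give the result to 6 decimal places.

10.684705

Method order is 1; weight 2^1 = 2.
Weighted: 21.1145854850 − 10.4298807789 = 10.6847047061
Divide by 2^1 − 1 = 1.
R = 10.6847047061/1 = 10.6847047061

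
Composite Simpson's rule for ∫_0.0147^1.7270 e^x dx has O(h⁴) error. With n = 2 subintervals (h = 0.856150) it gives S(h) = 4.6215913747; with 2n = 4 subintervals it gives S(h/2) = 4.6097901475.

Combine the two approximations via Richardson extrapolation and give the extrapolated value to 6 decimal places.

Method order is 4; weight 2^4 = 16.
2^4*A(h/2) = 73.7566423600; minus A(h) gives 69.1350509853.
R = 69.1350509853/15 = 4.6090033990
Shift from A(h/2): −0.0007867485.

4.609003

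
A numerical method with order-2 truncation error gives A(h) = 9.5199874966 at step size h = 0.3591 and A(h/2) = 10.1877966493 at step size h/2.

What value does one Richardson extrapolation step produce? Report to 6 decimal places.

r = 2, so 2^r = 4.
Numerator 4·A(h/2) − A(h) = 4·10.1877966493 − 9.5199874966 = 31.2311991006
Denominator 4 − 1 = 3.
(4·10.1877966493 − 9.5199874966)/(4 − 1) = 10.4103997002

10.410400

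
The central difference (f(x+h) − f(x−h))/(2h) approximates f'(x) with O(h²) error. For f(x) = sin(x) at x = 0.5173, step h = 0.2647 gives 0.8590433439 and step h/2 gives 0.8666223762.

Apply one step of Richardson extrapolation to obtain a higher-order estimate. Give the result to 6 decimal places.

0.869149

Leading term ∝ h^2; use weight 4 = 2^2.
4×0.8666223762 − 0.8590433439 = 2.6074461609
Divide by 2^2 − 1 = 3.
Result: 0.8691487203
Shift from A(h/2): +0.0025263441.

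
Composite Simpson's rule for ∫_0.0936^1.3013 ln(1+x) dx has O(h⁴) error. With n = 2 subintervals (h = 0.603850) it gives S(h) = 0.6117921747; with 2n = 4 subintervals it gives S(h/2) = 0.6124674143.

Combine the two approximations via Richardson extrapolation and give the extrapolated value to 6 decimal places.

0.612512

The method has order 4: 2^4 = 16.
2^4 × A(h/2) = 9.7994786288; minus A(h) gives 9.1876864541.
Divide by 2^4 − 1 = 15.
So the Richardson estimate is 0.6125124303.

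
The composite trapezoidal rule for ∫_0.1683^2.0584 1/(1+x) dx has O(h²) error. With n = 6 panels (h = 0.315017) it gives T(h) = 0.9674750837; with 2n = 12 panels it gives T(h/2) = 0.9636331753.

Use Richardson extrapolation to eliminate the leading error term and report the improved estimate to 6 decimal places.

The method has order 2: 2^2 = 4.
Weighted: 3.8545327012 − 0.9674750837 = 2.8870576175
(4×0.9636331753 − 0.9674750837)/(4 − 1) = 0.9623525392
Shift from A(h/2): −0.0012806361.

0.962353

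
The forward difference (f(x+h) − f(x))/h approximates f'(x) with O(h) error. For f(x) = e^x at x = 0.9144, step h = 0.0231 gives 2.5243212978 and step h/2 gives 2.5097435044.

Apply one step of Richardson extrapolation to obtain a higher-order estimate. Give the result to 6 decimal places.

2.495166

Error is O(h^1); halving h shrinks it by 2^1 = 2.
Top: 2(2.5097435044) − (2.5243212978) = 2.4951657110
2.4951657110 ÷ 1 = 2.4951657110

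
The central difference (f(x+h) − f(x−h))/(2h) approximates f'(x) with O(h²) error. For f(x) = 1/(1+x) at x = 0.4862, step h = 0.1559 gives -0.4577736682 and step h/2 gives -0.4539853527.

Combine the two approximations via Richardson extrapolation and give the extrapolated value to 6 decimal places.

-0.452723

Order 2 gives 2^r = 4 and 2^r − 1 = 3.
2^2×A(h/2) = -1.8159414108; minus A(h) gives -1.3581677426.
Extrapolated: (-1.3581677426) / 3 = -0.4527225809
Correction |R − A(h/2)| = 1.263e-03; gap |A(h/2) − A(h)| = 3.788e-03.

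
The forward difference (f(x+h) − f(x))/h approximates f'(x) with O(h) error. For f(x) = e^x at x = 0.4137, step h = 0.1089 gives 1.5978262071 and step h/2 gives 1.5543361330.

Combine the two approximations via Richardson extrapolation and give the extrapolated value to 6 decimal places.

1.510846

With r = 1 the leading error scales as h^1, so the weight is 2^1 = 2.
Numerator 2·A(h/2) − A(h) = 2·1.5543361330 − 1.5978262071 = 1.5108460589
R = 1.5108460589/1 = 1.5108460589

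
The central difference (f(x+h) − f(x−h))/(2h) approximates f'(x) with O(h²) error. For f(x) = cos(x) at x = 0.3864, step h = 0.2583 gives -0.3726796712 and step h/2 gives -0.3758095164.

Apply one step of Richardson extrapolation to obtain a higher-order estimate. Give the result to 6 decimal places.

-0.376853

Method order is 2; weight 2^2 = 4.
Numerator 4·A(h/2) − A(h) = 4·(-0.3758095164) − (-0.3726796712) = -1.1305583944
Divide by 2^2 − 1 = 3.
(-1.1305583944) ÷ 3 = -0.3768527981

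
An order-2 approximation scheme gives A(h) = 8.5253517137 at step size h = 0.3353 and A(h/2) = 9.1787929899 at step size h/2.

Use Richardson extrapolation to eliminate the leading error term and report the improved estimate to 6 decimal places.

9.396607

The method has order 2: 2^2 = 4.
Weighted: 36.7151719596 − 8.5253517137 = 28.1898202459
Denominator 4 − 1 = 3.
(4 × 9.1787929899 − 8.5253517137)/(4 − 1) = 9.3966067486
Gap between inputs: 6.534e-01; correction applied: +0.2178137587.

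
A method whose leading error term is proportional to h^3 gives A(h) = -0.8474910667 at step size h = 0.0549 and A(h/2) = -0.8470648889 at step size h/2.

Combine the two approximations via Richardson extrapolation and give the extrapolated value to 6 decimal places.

Error is O(h^3); halving h shrinks it by 2^3 = 8.
Weighted: (-6.7765191112) − (-0.8474910667) = -5.9290280445
Denominator 8 − 1 = 7.
Extrapolated: (-5.9290280445) / 7 = -0.8470040064
Gap between inputs: 4.262e-04; correction applied: +0.0000608825.

-0.847004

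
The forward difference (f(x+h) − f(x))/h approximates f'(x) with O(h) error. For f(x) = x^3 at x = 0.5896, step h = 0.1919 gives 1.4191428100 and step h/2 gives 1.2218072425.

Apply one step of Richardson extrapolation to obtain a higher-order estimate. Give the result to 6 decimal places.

With r = 1 the leading error scales as h^1, so the weight is 2^1 = 2.
Numerator 2 × A(h/2) − A(h) = 2 × 1.2218072425 − 1.4191428100 = 1.0244716750
Extrapolated: 1.0244716750 / 1 = 1.0244716750
Shift from A(h/2): −0.1973355675.

1.024472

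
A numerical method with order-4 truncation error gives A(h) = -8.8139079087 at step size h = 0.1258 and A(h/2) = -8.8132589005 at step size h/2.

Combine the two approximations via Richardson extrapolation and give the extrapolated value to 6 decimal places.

Leading term ∝ h^4; use weight 16 = 2^4.
Numerator 16 × A(h/2) − A(h) = 16 × (-8.8132589005) − (-8.8139079087) = -132.1982344993
Denominator 16 − 1 = 15.
(-132.1982344993) ÷ 15 = -8.8132156333
Correction |R − A(h/2)| = 4.327e-05; gap |A(h/2) − A(h)| = 6.490e-04.

-8.813216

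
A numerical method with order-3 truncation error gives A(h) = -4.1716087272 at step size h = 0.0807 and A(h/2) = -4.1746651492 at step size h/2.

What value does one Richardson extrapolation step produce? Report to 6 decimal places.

r = 3, so 2^r = 8.
2^3×A(h/2) = -33.3973211936; minus A(h) gives -29.2257124664.
Divide by 2^3 − 1 = 7.
Result: -4.1751017809

-4.175102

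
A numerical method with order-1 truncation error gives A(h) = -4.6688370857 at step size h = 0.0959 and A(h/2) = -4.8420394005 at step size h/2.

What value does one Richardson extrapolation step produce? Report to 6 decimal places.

r = 1: numerator weight 2, denominator 1.
A(h/2) − A(h) = -4.8420394005 − (-4.6688370857) = -0.1732023148
Correction (A(h/2) − A(h))/(2 − 1) = (-0.1732023148)/1 = -0.1732023148
R = -4.8420394005 − 0.1732023148 = -5.0152417153
Gap between inputs: 1.732e-01; correction applied: −0.1732023148.

-5.015242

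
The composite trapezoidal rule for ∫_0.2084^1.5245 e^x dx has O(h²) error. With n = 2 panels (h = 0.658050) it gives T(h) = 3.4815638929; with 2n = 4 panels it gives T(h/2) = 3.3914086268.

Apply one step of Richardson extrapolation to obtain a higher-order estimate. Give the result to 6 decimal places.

Method order is 2; weight 2^2 = 4.
2^2×A(h/2) = 13.5656345072; minus A(h) gives 10.0840706143.
(4×3.3914086268 − 3.4815638929)/(4 − 1) = 3.3613568714

3.361357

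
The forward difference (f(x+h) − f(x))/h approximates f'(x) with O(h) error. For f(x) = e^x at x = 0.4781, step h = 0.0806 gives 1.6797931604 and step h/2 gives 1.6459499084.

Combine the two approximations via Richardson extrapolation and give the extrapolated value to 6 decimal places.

Order 1 gives 2^r = 2 and 2^r − 1 = 1.
Numerator 2·A(h/2) − A(h) = 2·1.6459499084 − 1.6797931604 = 1.6121066564
Divide by 2^1 − 1 = 1.
R = 1.6121066564/1 = 1.6121066564
Correction |R − A(h/2)| = 3.384e-02; gap |A(h/2) − A(h)| = 3.384e-02.

1.612107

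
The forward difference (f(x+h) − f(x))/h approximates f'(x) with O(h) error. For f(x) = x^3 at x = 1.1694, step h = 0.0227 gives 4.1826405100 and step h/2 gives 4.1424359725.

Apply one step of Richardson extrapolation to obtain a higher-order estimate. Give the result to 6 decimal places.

Method order is 1; weight 2^1 = 2.
2 × 4.1424359725 = 8.2848719450; subtract 4.1826405100 → 4.1022314350
Denominator 2 − 1 = 1.
So the Richardson estimate is 4.1022314350.

4.102231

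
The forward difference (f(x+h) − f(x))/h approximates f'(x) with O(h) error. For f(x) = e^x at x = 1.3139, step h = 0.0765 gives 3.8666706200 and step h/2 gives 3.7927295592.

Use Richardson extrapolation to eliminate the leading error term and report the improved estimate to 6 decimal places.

With r = 1 the leading error scales as h^1, so the weight is 2^1 = 2.
2·3.7927295592 = 7.5854591184; 7.5854591184 − 3.8666706200 = 3.7187884984
Extrapolated: 3.7187884984 / 1 = 3.7187884984
Correction |R − A(h/2)| = 7.394e-02; gap |A(h/2) − A(h)| = 7.394e-02.

3.718788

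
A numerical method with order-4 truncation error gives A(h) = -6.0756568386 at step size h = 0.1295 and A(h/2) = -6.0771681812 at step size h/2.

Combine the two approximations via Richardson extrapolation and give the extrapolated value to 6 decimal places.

Method order is 4; weight 2^4 = 16.
16×(-6.0771681812) − (-6.0756568386) = -91.1590340606
(16×(-6.0771681812) − (-6.0756568386))/(16 − 1) = -6.0772689374

-6.077269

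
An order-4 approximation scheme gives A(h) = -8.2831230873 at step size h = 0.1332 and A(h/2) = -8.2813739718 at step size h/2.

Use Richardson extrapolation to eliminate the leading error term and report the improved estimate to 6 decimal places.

-8.281257

Leading term ∝ h^4; use weight 16 = 2^4.
16*(-8.2813739718) − (-8.2831230873) = -124.2188604615
R = (-124.2188604615)/15 = -8.2812573641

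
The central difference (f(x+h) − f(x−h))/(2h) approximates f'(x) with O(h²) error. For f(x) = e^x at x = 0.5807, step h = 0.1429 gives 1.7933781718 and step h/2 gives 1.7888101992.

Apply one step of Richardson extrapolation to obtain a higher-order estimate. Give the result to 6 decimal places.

With r = 2 the leading error scales as h^2, so the weight is 2^2 = 4.
Weighted: 7.1552407968 − 1.7933781718 = 5.3618626250
Divide by 2^2 − 1 = 3.
(4×1.7888101992 − 1.7933781718)/(4 − 1) = 1.7872875417

1.787288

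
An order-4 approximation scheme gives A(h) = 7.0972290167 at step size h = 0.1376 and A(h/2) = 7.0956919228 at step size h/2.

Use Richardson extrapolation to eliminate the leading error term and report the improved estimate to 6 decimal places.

Order 4 gives 2^r = 16 and 2^r − 1 = 15.
Numerator 16*A(h/2) − A(h) = 16*7.0956919228 − 7.0972290167 = 106.4338417481
Extrapolated: 106.4338417481 / 15 = 7.0955894499

7.095589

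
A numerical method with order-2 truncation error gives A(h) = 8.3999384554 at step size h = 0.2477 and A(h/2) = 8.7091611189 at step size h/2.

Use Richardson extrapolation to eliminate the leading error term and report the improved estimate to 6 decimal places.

r = 2: numerator weight 4, denominator 3.
Numerator 4×A(h/2) − A(h) = 4×8.7091611189 − 8.3999384554 = 26.4367060202
Divide by 2^2 − 1 = 3.
Extrapolated: 26.4367060202 / 3 = 8.8122353401
Gap between inputs: 3.092e-01; correction applied: +0.1030742212.

8.812235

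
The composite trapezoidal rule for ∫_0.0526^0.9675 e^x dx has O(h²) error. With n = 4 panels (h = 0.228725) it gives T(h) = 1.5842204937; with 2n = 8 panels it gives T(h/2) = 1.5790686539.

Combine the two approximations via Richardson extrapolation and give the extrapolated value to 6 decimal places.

1.577351

Leading term ∝ h^2; use weight 4 = 2^2.
Numerator 4·A(h/2) − A(h) = 4·1.5790686539 − 1.5842204937 = 4.7320541219
Extrapolated: 4.7320541219 / 3 = 1.5773513740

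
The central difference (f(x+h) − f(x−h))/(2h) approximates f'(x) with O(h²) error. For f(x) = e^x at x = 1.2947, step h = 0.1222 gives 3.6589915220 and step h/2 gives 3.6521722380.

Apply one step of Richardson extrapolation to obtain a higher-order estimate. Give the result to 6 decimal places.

3.649899

The method has order 2: 2^2 = 4.
2^2×A(h/2) = 14.6086889520; minus A(h) gives 10.9496974300.
Denominator 4 − 1 = 3.
10.9496974300 ÷ 3 = 3.6498991433
Shift from A(h/2): −0.0022730947.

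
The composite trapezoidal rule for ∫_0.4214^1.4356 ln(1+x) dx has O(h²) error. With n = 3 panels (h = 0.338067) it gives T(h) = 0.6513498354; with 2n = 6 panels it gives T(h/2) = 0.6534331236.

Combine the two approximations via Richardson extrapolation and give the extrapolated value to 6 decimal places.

r = 2: numerator weight 4, denominator 3.
4 × 0.6534331236 − 0.6513498354 = 1.9623826590
Divide by 2^2 − 1 = 3.
R = 1.9623826590/3 = 0.6541275530
Gap between inputs: 2.083e-03; correction applied: +0.0006944294.

0.654128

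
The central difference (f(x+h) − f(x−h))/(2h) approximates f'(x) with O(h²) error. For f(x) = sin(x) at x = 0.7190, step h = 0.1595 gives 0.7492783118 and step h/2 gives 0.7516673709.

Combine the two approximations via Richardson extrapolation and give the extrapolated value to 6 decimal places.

0.752464

Error is O(h^2); halving h shrinks it by 2^2 = 4.
Difference of the inputs: 0.7516673709 − 0.7492783118 = 0.0023890591
Correction (A(h/2) − A(h))/(4 − 1) = 0.0023890591/3 = 0.0007963530
R = 0.7516673709 + 0.0007963530 = 0.7524637239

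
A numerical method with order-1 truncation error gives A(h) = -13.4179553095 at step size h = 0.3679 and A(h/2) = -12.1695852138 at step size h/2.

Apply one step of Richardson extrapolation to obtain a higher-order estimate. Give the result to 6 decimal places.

-10.921215

The method has order 1: 2^1 = 2.
A(h/2) − A(h) = -12.1695852138 − (-13.4179553095) = 1.2483700957
Divide by 2^1 − 1 = 1: 1.2483700957/1 = 1.2483700957
R = A(h/2) + (A(h/2) − A(h))/1 = -12.1695852138 + 1.2483700957 = -10.9212151181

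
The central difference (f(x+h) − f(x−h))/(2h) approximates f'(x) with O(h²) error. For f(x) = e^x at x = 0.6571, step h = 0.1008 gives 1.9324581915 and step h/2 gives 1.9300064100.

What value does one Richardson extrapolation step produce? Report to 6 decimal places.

r = 2: numerator weight 4, denominator 3.
A(h/2) − A(h) = 1.9300064100 − 1.9324581915 = -0.0024517815
Correction (A(h/2) − A(h))/(4 − 1) = (-0.0024517815)/3 = -0.0008172605
R = 1.9300064100 − 0.0008172605 = 1.9291891495
Shift from A(h/2): −0.0008172605.

1.929189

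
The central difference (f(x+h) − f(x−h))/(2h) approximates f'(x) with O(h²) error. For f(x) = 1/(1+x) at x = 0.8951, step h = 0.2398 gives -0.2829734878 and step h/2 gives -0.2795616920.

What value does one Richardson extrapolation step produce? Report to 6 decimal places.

-0.278424

r = 2, so 2^r = 4.
2^2 × A(h/2) = -1.1182467680; minus A(h) gives -0.8352732802.
(-0.8352732802) ÷ 3 = -0.2784244267
Gap between inputs: 3.412e-03; correction applied: +0.0011372653.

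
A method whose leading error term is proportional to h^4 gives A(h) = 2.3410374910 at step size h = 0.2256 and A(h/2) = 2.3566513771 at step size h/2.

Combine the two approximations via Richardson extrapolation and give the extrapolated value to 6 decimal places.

Leading term ∝ h^4; use weight 16 = 2^4.
16×2.3566513771 = 37.7064220336; subtract 2.3410374910 → 35.3653845426
Denominator 16 − 1 = 15.
Result: 2.3576923028
Shift from A(h/2): +0.0010409257.

2.357692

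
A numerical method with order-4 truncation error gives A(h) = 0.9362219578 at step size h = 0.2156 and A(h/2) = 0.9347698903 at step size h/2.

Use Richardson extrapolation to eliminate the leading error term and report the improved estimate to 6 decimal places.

Order 4 gives 2^r = 16 and 2^r − 1 = 15.
Weighted: 14.9563182448 − 0.9362219578 = 14.0200962870
Denominator 16 − 1 = 15.
14.0200962870 ÷ 15 = 0.9346730858

0.934673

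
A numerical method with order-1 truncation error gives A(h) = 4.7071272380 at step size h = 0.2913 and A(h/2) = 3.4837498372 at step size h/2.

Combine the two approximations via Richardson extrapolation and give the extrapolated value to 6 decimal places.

Error is O(h^1); halving h shrinks it by 2^1 = 2.
Difference of the inputs: 3.4837498372 − 4.7071272380 = -1.2233774008
Correction (A(h/2) − A(h))/(2 − 1) = (-1.2233774008)/1 = -1.2233774008
R = A(h/2) + (A(h/2) − A(h))/1 = 3.4837498372 − 1.2233774008 = 2.2603724364

2.260372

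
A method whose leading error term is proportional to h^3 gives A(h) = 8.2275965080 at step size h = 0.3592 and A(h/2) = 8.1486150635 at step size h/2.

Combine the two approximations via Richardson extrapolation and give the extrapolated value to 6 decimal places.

8.137332

Error is O(h^3); halving h shrinks it by 2^3 = 8.
2^3·A(h/2) = 65.1889205080; minus A(h) gives 56.9613240000.
Denominator 8 − 1 = 7.
Result: 8.1373320000
Shift from A(h/2): −0.0112830635.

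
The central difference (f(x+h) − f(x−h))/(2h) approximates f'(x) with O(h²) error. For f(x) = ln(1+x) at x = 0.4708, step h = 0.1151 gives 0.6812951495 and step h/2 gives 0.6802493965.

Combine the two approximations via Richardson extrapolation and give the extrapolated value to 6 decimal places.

The method has order 2: 2^2 = 4.
4·0.6802493965 = 2.7209975860; subtract 0.6812951495 → 2.0397024365
Extrapolated: 2.0397024365 / 3 = 0.6799008122

0.679901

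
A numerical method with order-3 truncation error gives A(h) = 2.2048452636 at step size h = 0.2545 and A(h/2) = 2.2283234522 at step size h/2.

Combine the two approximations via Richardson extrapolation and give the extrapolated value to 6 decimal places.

Order 3 gives 2^r = 8 and 2^r − 1 = 7.
8*2.2283234522 = 17.8265876176; 17.8265876176 − 2.2048452636 = 15.6217423540
Divide by 2^3 − 1 = 7.
(8*2.2283234522 − 2.2048452636)/(8 − 1) = 2.2316774791

2.231677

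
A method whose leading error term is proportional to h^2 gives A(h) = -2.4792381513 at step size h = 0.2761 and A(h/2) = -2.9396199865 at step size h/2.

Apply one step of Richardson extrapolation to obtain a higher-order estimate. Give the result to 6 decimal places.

-3.093081

With r = 2 the leading error scales as h^2, so the weight is 2^2 = 4.
2^2 × A(h/2) = -11.7584799460; minus A(h) gives -9.2792417947.
R = (-9.2792417947)/3 = -3.0930805982
Shift from A(h/2): −0.1534606117.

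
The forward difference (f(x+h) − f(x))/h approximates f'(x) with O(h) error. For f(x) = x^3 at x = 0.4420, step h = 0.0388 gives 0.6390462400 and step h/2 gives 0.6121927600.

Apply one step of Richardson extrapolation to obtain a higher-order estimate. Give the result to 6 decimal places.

0.585339

Order 1 gives 2^r = 2 and 2^r − 1 = 1.
2^1*A(h/2) = 1.2243855200; minus A(h) gives 0.5853392800.
(2*0.6121927600 − 0.6390462400)/(2 − 1) = 0.5853392800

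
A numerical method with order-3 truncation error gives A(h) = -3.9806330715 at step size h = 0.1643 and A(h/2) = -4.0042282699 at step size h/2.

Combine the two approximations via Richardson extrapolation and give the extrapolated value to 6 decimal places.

-4.007599

Order 3 gives 2^r = 8 and 2^r − 1 = 7.
8·(-4.0042282699) = -32.0338261592; (-32.0338261592) − (-3.9806330715) = -28.0531930877
Divide by 2^3 − 1 = 7.
(-28.0531930877) ÷ 7 = -4.0075990125
Correction |R − A(h/2)| = 3.371e-03; gap |A(h/2) − A(h)| = 2.360e-02.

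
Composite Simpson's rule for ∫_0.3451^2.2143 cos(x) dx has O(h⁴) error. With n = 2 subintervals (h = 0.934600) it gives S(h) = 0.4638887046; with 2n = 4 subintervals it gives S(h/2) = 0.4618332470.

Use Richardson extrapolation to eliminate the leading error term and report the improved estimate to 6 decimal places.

r = 4: numerator weight 16, denominator 15.
Weighted: 7.3893319520 − 0.4638887046 = 6.9254432474
Divide by 2^4 − 1 = 15.
6.9254432474 ÷ 15 = 0.4616962165

0.461696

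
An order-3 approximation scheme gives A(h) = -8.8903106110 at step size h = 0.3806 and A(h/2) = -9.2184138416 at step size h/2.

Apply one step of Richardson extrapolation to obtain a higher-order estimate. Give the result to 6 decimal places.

-9.265286

r = 3: numerator weight 8, denominator 7.
Top: 8(-9.2184138416) − (-8.8903106110) = -64.8570001218
Divide by 2^3 − 1 = 7.
R = (-64.8570001218)/7 = -9.2652857317
Shift from A(h/2): −0.0468718901.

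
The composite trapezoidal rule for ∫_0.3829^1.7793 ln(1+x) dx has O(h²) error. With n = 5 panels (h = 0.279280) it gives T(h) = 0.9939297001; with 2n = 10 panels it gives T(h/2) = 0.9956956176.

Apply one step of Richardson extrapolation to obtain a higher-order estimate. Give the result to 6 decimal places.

0.996284

Method order is 2; weight 2^2 = 4.
Numerator 4·A(h/2) − A(h) = 4·0.9956956176 − 0.9939297001 = 2.9888527703
Divide by 2^2 − 1 = 3.
R = 2.9888527703/3 = 0.9962842568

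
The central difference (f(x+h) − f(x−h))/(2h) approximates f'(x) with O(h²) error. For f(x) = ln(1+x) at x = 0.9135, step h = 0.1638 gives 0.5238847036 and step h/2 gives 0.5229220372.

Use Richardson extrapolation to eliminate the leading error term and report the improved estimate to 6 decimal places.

0.522601

Error is O(h^2); halving h shrinks it by 2^2 = 4.
2^2 × A(h/2) = 2.0916881488; minus A(h) gives 1.5678034452.
(4 × 0.5229220372 − 0.5238847036)/(4 − 1) = 0.5226011484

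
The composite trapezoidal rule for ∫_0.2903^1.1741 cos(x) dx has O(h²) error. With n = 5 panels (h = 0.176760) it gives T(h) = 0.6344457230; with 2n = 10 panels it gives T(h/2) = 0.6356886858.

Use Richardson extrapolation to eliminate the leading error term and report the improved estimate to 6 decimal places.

With r = 2 the leading error scales as h^2, so the weight is 2^2 = 4.
2^2×A(h/2) = 2.5427547432; minus A(h) gives 1.9083090202.
Divide by 2^2 − 1 = 3.
R = 1.9083090202/3 = 0.6361030067

0.636103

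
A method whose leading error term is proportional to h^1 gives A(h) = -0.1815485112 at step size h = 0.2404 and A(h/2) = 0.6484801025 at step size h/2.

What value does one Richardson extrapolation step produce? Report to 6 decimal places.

r = 1: numerator weight 2, denominator 1.
Numerator 2×A(h/2) − A(h) = 2×0.6484801025 − (-0.1815485112) = 1.4785087162
(2×0.6484801025 − (-0.1815485112))/(2 − 1) = 1.4785087162
Correction |R − A(h/2)| = 8.300e-01; gap |A(h/2) − A(h)| = 8.300e-01.

1.478509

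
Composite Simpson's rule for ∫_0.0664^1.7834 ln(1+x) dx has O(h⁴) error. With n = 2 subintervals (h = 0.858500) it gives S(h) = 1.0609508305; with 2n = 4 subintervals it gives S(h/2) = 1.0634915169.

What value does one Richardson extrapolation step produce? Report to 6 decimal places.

1.063661

The method has order 4: 2^4 = 16.
Top: 16(1.0634915169) − (1.0609508305) = 15.9549134399
Denominator 16 − 1 = 15.
15.9549134399 ÷ 15 = 1.0636608960
Gap between inputs: 2.541e-03; correction applied: +0.0001693791.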